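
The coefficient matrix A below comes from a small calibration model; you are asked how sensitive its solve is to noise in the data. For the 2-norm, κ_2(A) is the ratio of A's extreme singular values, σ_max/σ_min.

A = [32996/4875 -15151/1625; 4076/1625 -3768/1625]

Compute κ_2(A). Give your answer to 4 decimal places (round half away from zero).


AᵀA = [1981216/38025 -873596/12675; -873596/12675 390001/4225]; tr = 219649/1521, det = 10000/169
λ_max, λ_min = (219649/1521 ± √47698123201/2313441)/2 = 144, 625/1521
σ_max=√144=12, σ_min=√(625/1521)=(25/39) → κ = 18.7200

18.7200


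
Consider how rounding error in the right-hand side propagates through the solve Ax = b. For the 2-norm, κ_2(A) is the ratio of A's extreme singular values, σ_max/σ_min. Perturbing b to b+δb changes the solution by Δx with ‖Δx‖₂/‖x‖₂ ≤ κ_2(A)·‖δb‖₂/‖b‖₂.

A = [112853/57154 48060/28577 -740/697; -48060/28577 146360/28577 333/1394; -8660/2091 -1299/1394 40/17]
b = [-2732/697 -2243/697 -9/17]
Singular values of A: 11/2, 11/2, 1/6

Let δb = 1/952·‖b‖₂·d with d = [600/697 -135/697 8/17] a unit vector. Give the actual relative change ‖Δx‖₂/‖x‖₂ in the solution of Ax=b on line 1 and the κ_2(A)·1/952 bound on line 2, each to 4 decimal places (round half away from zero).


0.0018
0.0347

largest singular value 11/2, smallest 1/6
κ_2(A) = (11/2) / (1/6) = 33.0000
bound on ‖Δx‖/‖x‖: κ·ε = 33.0000·1/952 = 0.0347
solve Ax = b  →  x = [-8.2609 -2.6041 -15.7968]
‖b‖₂ = 5.0990 and ‖x‖₂ = 18.0156
re-solving with b+δb shifts x by Δx of norm 0.0321
realised ‖Δx‖/‖x‖ = 0.0018
tightness: 0.0018 against a bound of 0.0347 (unrounded ratio ≈ 0.0515)


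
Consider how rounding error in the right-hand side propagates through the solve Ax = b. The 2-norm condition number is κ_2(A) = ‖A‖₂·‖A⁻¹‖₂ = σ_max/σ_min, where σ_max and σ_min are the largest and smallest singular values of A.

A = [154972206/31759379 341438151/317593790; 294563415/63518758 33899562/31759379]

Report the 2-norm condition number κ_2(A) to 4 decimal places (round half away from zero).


213.6880

AᵀA = [217399695584409/4797422851204 61142257563408/5996778564005; 61142257563408/5996778564005 275265209675961/119935571280100]; tr = 1698470434053/35673876050, det = 566678025/11415640336
char-poly roots: 4761/100 and 2975625/2853910084
κ_2(A) = √(λ_max/λ_min) = √((4761/100) / (2975625/2853910084)) = 213.6880


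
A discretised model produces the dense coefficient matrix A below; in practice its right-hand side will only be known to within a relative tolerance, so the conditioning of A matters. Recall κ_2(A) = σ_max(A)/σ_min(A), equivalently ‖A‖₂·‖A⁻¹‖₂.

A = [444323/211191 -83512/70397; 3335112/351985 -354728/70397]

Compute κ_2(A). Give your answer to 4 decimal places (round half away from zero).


189.3750

M = AᵀA = [62487996241/663320025 -2221715848/44221335; -2221715848/44221335 79004288/2948089]. tr(M)=277729969/2295225, det(M)=937024/2295225
solving λ² − 277729969/2295225·λ + 937024/2295225 = 0 gives λ = 121, 7744/2295225
κ_2(A) = √(λ_max/λ_min) = √(121 / (7744/2295225)) = 189.3750


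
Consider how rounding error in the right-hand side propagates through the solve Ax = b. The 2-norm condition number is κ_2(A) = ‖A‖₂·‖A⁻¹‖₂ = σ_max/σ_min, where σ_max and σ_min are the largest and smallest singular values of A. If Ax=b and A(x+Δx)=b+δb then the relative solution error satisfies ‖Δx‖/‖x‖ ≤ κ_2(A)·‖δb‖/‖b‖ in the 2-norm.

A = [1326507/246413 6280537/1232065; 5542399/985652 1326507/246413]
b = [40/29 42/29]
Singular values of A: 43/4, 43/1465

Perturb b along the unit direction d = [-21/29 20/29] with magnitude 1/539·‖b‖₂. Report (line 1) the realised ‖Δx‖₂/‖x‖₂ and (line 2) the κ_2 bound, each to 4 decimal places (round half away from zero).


0.6795
0.6795

largest singular value 43/4, smallest 43/1465
κ = σ_max/σ_min = (43/4)/(43/1465) = 366.2500
bound on ‖Δx‖/‖x‖: κ·ε = 366.2500·1/539 = 0.6795
solve Ax = b  →  x = [0.1347 0.1283]
‖b‖ = 2.0000, ‖x‖ = 0.1860
Δx = A⁻¹·δb where δb = 1/539·2.0000·d; ‖Δx‖ = 0.1264
realised ‖Δx‖/‖x‖ = 0.6795
so the bound is sharp here: realised error equals the bound


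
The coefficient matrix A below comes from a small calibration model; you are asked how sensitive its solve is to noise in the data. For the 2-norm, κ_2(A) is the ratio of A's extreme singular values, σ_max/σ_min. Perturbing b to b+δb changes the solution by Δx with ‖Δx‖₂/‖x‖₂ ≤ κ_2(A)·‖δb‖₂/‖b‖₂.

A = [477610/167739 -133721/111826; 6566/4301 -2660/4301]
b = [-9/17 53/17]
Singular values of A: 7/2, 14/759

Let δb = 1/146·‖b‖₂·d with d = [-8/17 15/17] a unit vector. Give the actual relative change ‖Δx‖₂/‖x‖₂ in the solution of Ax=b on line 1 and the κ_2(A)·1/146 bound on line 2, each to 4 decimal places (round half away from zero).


0.0072
1.2997

largest singular value 7/2, smallest 14/759
κ = σ_max/σ_min = (7/2)/(14/759) = 189.7500
worst-case relative error ≤ 189.7500 × 1/146 = 1.2997
solve Ax = b  →  x = [62.8187 150.0220]
2-norm of b is 3.1623; of x, 162.6431
with δb = [-0.0102 0.0191], A·Δx = δb → ‖Δx‖ = 1.1743
relative error = 0.0072
so the bound overstates the realised error by a factor of ≈ 180.0129 (computed from the unrounded values)


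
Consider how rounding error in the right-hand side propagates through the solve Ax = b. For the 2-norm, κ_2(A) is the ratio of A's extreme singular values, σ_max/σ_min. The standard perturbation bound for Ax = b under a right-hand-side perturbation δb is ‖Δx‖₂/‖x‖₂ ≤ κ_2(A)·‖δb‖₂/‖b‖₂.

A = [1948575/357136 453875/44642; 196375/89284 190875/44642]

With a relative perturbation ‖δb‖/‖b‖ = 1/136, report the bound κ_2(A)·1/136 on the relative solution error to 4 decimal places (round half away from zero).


form AᵀA = [26118075625/754710784 6120365625/94338848; 6120365625/94338848 717265625/5896178] with trace 408055625/2611456 and determinant 9765625/10445824
eigenvalues of AᵀA: λ = (tr ± √(tr²−4·det))/2 = 625/4, 15625/2611456
so κ_2 = √((625/4) / (15625/2611456)) = 161.6000
perturbation bound = 161.6000·1/136 = 1.1882

1.1882


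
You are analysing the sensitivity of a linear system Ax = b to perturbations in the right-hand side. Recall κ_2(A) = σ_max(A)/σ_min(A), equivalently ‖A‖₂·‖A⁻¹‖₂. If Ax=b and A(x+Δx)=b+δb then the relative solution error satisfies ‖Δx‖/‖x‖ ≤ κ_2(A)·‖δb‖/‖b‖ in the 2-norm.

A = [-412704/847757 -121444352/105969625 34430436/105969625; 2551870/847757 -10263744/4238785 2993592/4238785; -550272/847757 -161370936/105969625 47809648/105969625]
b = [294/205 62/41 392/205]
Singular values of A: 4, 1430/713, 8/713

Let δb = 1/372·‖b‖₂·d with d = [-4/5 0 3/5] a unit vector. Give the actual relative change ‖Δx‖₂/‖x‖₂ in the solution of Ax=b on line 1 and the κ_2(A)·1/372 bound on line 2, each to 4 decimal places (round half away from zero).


from the listed singular values, σ₁ = 4, σ_n = 8/713
κ_2(A) = 4 / (8/713) = 356.5000
worst-case relative error ≤ 356.5000 × 1/372 = 0.9583
solve Ax = b  →  x = [-0.3773 -1.0078 0.2939]
2-norm of b is 2.8284; of x, 1.1155
re-solving with b+δb shifts x by Δx of norm 0.6776
dividing the unrounded norms, ‖Δx‖/‖x‖ = 0.6075
realised/bound (from unrounded values) ≈ 0.6339

0.6075
0.9583


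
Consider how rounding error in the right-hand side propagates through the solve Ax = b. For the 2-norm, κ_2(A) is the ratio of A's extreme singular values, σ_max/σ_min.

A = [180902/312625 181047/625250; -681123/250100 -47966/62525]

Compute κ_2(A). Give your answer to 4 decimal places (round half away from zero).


24.4000

AᵀA = [7211077969/930250000 262424799/116281250; 262424799/116281250 156366289/232562500]; tr = 12538469/1488400, det = 707281/5953600
solving λ² − 12538469/1488400·λ + 707281/5953600 = 0 gives λ = 841/100, 841/59536
so κ_2 = √((841/100) / (841/59536)) = 24.4000


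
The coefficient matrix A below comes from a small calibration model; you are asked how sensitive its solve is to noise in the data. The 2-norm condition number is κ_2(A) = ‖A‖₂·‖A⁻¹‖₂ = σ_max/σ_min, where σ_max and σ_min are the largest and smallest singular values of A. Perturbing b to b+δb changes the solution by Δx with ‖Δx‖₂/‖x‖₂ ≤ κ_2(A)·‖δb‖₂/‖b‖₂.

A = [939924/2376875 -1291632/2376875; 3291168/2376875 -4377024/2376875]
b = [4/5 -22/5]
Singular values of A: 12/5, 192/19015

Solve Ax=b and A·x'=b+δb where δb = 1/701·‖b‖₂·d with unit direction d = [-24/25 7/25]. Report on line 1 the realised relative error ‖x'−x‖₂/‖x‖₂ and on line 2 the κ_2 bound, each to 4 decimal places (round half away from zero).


largest singular value 12/5, smallest 192/19015
κ_2(A) = (12/5) / (192/19015) = 237.6875
perturbation bound = 237.6875·1/701 = 0.3391
solve Ax = b  →  x = [-159.4583 -117.5104]
2-norm of b is 4.4721; of x, 198.0799
with δb = [-0.0061 0.0018], A·Δx = δb → ‖Δx‖ = 0.6318
realised ‖Δx‖/‖x‖ = 0.0032
tightness: 0.0032 against a bound of 0.3391 (unrounded ratio ≈ 0.0094)

0.0032
0.3391


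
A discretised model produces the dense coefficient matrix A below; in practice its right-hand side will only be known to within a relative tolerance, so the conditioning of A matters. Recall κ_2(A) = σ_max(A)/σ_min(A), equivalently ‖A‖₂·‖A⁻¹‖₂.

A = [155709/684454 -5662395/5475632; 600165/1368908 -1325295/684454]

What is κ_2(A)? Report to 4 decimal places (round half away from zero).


392.8000

M = AᵀA = [1581934941/6484114576 -14059752795/12968229152; -14059752795/12968229152 499905725625/103745833216]. tr(M)=312443001/61716736, det(M)=164025/987467776
solving λ² − 312443001/61716736·λ + 164025/987467776 = 0 gives λ = 81/16, 2025/61716736
κ_2(A) = √(λ_max/λ_min) = √((81/16) / (2025/61716736)) = 392.8000


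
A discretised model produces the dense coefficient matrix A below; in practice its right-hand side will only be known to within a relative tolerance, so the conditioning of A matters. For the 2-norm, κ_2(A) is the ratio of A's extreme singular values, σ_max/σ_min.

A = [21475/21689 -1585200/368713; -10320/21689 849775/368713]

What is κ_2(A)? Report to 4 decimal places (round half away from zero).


AᵀA = [567678025/470412721 -2518344000/470412721; -2518344000/470412721 11193690625/470412721]; tr = 6996650/279841, det = 15625/279841
λ_max, λ_min = (6996650/279841 ± √48935621160000/78310985281)/2 = 25, 625/279841
σ_max=√25=5, σ_min=√(625/279841)=(25/529) → κ = 105.8000

105.8000


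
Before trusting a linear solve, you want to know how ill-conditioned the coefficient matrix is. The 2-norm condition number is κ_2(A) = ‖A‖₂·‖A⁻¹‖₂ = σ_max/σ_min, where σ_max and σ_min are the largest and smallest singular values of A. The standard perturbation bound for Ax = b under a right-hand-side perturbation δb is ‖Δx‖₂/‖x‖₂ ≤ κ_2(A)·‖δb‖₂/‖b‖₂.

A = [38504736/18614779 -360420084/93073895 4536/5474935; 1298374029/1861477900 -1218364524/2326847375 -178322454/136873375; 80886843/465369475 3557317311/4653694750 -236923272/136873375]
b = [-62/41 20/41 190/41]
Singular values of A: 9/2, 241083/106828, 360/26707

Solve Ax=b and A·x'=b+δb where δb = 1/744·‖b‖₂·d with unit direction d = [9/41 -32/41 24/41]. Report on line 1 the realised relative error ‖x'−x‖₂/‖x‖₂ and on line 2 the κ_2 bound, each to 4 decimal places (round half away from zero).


largest singular value 9/2, smallest 360/26707
κ_2(A) = (9/2) / (360/26707) = 333.8375
bound on ‖Δx‖/‖x‖: κ·ε = 333.8375·1/744 = 0.4487
solve Ax = b  →  x = [125.9088 67.6550 39.8427]
‖b‖ = 4.8990, ‖x‖ = 148.3835
re-solving with b+δb shifts x by Δx of norm 0.4885
relative error = 0.0033
so the bound overstates the realised error by a factor of ≈ 136.2989 (computed from the unrounded values)

0.0033
0.4487


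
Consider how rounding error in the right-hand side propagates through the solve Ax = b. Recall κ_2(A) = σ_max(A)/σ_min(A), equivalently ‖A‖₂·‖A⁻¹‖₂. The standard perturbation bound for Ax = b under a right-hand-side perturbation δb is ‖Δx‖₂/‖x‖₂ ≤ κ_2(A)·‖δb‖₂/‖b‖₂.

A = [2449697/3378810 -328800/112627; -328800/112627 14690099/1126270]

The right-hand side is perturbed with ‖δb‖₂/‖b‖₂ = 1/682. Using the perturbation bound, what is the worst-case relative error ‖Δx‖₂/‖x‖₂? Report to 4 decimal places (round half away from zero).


0.2947

form AᵀA = [61451226289/6791408100 -303307040/7546009; -303307040/7546009 134806634521/754600900] with trace 379152569/2020050 and determinant 352275361/404010000
char-poly roots: 18769/100 and 18769/4040100
κ_2(A) = √(λ_max/λ_min) = √((18769/100) / (18769/4040100)) = 201.0000
bound on ‖Δx‖/‖x‖: κ·ε = 201.0000·1/682 = 0.2947


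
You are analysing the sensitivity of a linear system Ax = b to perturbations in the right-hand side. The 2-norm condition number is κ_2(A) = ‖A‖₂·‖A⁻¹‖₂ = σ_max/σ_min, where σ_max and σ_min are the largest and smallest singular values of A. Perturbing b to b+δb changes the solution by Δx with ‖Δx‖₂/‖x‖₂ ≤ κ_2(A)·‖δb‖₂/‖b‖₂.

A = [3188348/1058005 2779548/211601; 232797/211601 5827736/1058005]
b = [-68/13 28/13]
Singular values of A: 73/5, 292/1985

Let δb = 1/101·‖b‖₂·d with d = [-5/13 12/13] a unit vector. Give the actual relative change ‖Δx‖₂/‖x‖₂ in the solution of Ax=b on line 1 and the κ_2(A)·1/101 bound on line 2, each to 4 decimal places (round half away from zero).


0.0140
0.9827

σ_max = 73/5, σ_min = 292/1985
κ_2(A) = (73/5) / (292/1985) = 99.2500
κ_2(A)·‖δb‖/‖b‖ = 0.9827
solve Ax = b  →  x = [-26.5887 5.7016]
‖b‖ = 5.6569, ‖x‖ = 27.1932
with δb = [-0.0215 0.0517], A·Δx = δb → ‖Δx‖ = 0.3807
realised ‖Δx‖/‖x‖ = 0.0140
so the bound overstates the realised error by a factor of ≈ 70.1839 (computed from the unrounded values)


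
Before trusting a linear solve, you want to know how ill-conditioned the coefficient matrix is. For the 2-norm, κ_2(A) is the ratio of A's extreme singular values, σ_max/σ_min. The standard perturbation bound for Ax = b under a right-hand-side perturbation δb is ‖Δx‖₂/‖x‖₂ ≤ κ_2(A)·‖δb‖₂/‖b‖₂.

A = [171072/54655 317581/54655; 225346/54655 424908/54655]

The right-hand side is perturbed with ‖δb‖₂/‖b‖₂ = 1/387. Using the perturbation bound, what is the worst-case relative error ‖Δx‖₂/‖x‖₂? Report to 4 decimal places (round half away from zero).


0.8307

form AᵀA = [3201857956/119486761 6003221400/119486761; 6003221400/119486761 11256180001/119486761] with trace 50027813/413449 and determinant 58564/413449
eigenvalues of AᵀA: λ = (tr ± √(tr²−4·det))/2 = 121, 484/413449
so κ_2 = √(121 / (484/413449)) = 321.5000
perturbation bound = 321.5000·1/387 = 0.8307


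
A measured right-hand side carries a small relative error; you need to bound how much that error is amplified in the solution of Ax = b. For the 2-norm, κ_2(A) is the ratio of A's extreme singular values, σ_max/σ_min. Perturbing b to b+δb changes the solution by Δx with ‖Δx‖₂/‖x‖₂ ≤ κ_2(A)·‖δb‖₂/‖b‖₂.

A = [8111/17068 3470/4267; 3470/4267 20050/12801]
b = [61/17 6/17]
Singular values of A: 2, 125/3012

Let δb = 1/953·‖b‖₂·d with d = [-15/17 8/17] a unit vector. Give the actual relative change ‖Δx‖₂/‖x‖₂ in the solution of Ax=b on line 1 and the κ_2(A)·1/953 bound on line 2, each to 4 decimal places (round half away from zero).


largest singular value 2, smallest 125/3012
κ_2(A) = 2 / (125/3012) = 48.1920
κ_2(A)·‖δb‖/‖b‖ = 0.0506
solve Ax = b  →  x = [64.2541 -33.1355]
‖b‖ = 3.6056, ‖x‖ = 72.2949
δb = ε·‖b‖·d = [-0.0033 0.0018]; solving A·Δx = δb gives ‖Δx‖ = 0.0912
dividing the unrounded norms, ‖Δx‖/‖x‖ = 0.0013
so the bound overstates the realised error by a factor of ≈ 40.1020 (computed from the unrounded values)

0.0013
0.0506


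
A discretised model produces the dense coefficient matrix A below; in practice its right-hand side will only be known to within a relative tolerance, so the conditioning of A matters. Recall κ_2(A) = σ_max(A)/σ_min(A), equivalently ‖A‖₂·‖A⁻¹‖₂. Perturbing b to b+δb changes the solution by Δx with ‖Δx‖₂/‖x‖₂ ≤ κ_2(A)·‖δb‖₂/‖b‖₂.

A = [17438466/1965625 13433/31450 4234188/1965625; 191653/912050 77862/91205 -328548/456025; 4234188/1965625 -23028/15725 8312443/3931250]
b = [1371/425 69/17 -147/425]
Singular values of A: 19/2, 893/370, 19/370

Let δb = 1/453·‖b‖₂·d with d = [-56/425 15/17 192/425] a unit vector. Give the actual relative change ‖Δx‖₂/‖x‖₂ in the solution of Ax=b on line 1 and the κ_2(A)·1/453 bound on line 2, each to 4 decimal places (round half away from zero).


0.0038
0.4084

largest singular value 19/2, smallest 19/370
κ = σ_max/σ_min = (19/2)/(19/370) = 185.0000
worst-case relative error ≤ 185.0000 × 1/453 = 0.4084
solve Ax = b  →  x = [-11.3022 41.1905 39.8782]
‖b‖₂ = 5.1962 and ‖x‖₂ = 58.4351
Δx = A⁻¹·δb where δb = 1/453·5.1962·d; ‖Δx‖ = 0.2234
dividing the unrounded norms, ‖Δx‖/‖x‖ = 0.0038
tightness: 0.0038 against a bound of 0.4084 (unrounded ratio ≈ 0.0094)


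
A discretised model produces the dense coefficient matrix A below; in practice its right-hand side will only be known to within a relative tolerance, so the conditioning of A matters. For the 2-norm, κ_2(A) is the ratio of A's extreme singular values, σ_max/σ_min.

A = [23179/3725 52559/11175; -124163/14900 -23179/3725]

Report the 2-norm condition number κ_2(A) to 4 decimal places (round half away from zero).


357.6000

AᵀA = [960508289/8880400 540279311/6660300; 540279311/6660300 303913714/4995225]; tr = 540287761/3196944, det = 714025/3196944
char-poly roots: 169 and 4225/3196944
κ_2(A) = √(λ_max/λ_min) = √(169 / (4225/3196944)) = 357.6000


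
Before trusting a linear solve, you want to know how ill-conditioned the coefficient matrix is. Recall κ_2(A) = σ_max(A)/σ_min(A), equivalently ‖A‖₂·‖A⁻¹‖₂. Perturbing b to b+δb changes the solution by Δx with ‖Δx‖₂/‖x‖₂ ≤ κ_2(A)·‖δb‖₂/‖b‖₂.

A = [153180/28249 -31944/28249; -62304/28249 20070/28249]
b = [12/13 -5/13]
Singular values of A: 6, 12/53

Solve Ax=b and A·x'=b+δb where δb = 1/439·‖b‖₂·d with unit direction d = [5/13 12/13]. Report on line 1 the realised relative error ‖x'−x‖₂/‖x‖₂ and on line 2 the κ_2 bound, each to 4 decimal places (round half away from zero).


σ_max = 6, σ_min = 12/53
condition number: 6 ÷ (12/53) = 26.5000
bound on ‖Δx‖/‖x‖: κ·ε = 26.5000·1/439 = 0.0604
solve Ax = b  →  x = [0.1626 -0.0366]
2-norm of b is 1.0000; of x, 0.1667
with δb = [0.0009 0.0021], A·Δx = δb → ‖Δx‖ = 0.0101
realised ‖Δx‖/‖x‖ = 0.0604
so the bound is sharp here: realised error equals the bound

0.0604
0.0604


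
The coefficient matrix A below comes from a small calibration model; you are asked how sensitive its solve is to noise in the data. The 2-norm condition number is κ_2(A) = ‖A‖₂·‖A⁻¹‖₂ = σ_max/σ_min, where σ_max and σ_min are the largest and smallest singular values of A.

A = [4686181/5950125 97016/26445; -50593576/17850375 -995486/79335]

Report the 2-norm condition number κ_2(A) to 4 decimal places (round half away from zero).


348.3000

AᵀA = [4411764102001/509817420225 435655259368/11329276005; 435655259368/11329276005 43028052580/251761689]; tr = 54457805221/303282225, det = 80604484/303282225
eigenvalues of AᵀA: λ = (tr ± √(tr²−4·det))/2 = 4489/25, 17956/12131289
σ_max=√(4489/25)=(67/5), σ_min=√(17956/12131289)=(134/3483) → κ = 348.3000


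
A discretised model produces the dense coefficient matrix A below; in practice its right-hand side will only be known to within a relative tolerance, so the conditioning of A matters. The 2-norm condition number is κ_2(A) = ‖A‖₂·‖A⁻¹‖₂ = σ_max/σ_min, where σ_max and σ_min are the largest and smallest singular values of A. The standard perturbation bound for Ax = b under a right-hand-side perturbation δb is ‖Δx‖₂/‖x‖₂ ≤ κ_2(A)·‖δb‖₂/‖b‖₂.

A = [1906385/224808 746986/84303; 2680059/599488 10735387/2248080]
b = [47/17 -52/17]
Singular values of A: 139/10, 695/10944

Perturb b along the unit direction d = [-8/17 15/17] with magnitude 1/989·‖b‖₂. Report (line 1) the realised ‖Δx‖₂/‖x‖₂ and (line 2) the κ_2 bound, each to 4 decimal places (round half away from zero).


σ_max = 139/10, σ_min = 695/10944
κ_2(A) = (139/10) / (695/10944) = 218.8800
κ_2(A)·‖δb‖/‖b‖ = 0.2213
solve Ax = b  →  x = [45.6609 -43.3872]
‖b‖ = 4.1231, ‖x‖ = 62.9871
with δb = [-0.0020 0.0037], A·Δx = δb → ‖Δx‖ = 0.0656
dividing the unrounded norms, ‖Δx‖/‖x‖ = 0.0010
realised/bound (from unrounded values) ≈ 0.0047

0.0010
0.2213


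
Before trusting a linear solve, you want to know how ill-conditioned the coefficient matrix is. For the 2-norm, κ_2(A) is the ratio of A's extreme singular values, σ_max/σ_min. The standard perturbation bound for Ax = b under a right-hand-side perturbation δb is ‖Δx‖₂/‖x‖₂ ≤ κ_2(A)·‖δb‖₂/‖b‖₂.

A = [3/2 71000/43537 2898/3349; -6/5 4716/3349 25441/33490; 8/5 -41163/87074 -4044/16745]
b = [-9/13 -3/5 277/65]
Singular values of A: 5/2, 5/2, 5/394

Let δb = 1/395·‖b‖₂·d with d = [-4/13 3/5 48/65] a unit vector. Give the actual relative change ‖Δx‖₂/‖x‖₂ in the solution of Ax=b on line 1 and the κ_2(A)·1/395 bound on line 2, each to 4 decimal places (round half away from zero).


σ_max = 5/2, σ_min = 5/394
condition number: (5/2) ÷ (5/394) = 197.0000
κ_2(A)·‖δb‖/‖b‖ = 0.4987
solve Ax = b  →  x = [1.0400 -111.8824 208.2494]
2-norm of b is 4.3589; of x, 236.4034
Δx = A⁻¹·δb where δb = 1/395·4.3589·d; ‖Δx‖ = 0.8696
relative error = 0.0037
so the bound overstates the realised error by a factor of ≈ 135.5866 (computed from the unrounded values)

0.0037
0.4987


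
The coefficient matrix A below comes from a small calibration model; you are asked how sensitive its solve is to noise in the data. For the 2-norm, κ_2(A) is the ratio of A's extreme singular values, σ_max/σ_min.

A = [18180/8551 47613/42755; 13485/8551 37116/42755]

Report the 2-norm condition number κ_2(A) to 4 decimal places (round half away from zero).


100.6000

form AᵀA = [512357625/73119601 273222720/73119601; 273222720/73119601 145783809/73119601] with trace 2277306/253009 and determinant 2025/253009
eigenvalues of AᵀA: λ = (tr ± √(tr²−4·det))/2 = 9, 225/253009
κ = σ_max/σ_min = 3/(15/503) = 100.6000


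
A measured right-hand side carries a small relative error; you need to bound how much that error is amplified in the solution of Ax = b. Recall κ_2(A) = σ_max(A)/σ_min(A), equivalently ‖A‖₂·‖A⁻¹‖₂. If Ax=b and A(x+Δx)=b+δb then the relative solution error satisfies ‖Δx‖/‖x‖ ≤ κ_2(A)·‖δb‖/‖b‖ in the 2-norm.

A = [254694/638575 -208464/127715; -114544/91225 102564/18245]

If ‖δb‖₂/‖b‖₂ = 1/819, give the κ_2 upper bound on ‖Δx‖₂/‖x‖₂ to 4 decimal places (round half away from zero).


0.2282

AᵀA = [1132424164/652444849 -5030007840/652444849; -5030007840/652444849 22356262800/652444849]; tr = 13973044/388129, det = 14400/388129
solving λ² − 13973044/388129·λ + 14400/388129 = 0 gives λ = 36, 400/388129
κ_2(A) = √(λ_max/λ_min) = √(36 / (400/388129)) = 186.9000
perturbation bound = 186.9000·1/819 = 0.2282


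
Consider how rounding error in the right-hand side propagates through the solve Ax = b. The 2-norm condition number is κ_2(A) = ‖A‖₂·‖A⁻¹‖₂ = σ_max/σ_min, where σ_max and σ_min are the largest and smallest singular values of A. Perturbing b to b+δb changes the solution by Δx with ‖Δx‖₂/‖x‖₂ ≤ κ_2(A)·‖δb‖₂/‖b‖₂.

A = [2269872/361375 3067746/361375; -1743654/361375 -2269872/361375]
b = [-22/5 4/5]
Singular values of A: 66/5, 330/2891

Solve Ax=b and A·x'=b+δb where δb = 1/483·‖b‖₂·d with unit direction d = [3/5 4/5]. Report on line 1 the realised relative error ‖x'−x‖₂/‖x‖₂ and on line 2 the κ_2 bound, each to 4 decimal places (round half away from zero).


0.0046
0.2394

σ_max = 66/5, σ_min = 330/2891
condition number: (66/5) ÷ (330/2891) = 115.6400
κ_2(A)·‖δb‖/‖b‖ = 0.2394
solve Ax = b  →  x = [13.8352 -10.7552]
‖b‖₂ = 4.4721 and ‖x‖₂ = 17.5238
δb = ε·‖b‖·d = [0.0056 0.0074]; solving A·Δx = δb gives ‖Δx‖ = 0.0811
dividing the unrounded norms, ‖Δx‖/‖x‖ = 0.0046
realised/bound (from unrounded values) ≈ 0.0193


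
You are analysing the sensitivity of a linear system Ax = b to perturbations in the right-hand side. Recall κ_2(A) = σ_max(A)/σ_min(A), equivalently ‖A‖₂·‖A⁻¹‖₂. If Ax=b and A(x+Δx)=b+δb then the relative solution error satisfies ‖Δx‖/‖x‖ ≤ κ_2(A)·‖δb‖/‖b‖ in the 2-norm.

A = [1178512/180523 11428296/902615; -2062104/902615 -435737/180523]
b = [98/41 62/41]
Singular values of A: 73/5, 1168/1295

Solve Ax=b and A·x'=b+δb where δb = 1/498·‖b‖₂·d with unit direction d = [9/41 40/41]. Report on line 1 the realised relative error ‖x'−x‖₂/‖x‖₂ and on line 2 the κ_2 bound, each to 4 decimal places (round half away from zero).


σ_max = 73/5, σ_min = 1168/1295
condition number: (73/5) ÷ (1168/1295) = 16.1875
worst-case relative error ≤ 16.1875 × 1/498 = 0.0325
solve Ax = b  →  x = [-1.8921 1.1644]
‖b‖₂ = 2.8284 and ‖x‖₂ = 2.2217
Δx = A⁻¹·δb where δb = 1/498·2.8284·d; ‖Δx‖ = 0.0063
dividing the unrounded norms, ‖Δx‖/‖x‖ = 0.0028
realised/bound (from unrounded values) ≈ 0.0872

0.0028
0.0325


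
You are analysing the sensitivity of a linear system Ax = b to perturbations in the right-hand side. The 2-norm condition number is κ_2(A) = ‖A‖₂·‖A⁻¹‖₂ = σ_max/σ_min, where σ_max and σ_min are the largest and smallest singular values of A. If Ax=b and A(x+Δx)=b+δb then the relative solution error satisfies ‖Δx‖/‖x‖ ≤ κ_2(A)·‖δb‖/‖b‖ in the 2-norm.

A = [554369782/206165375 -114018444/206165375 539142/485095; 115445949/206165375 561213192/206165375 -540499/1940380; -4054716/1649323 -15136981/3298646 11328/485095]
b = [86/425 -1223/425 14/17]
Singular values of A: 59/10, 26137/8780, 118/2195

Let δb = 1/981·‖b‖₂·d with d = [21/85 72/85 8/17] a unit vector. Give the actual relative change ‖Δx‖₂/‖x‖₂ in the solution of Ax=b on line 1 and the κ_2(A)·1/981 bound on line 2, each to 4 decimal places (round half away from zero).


σ_max = 59/10, σ_min = 118/2195
condition number: (59/10) ÷ (118/2195) = 109.7500
κ_2(A)·‖δb‖/‖b‖ = 0.1119
solve Ax = b  →  x = [12.7397 -7.1787 -34.2124]
‖b‖ = 3.0000, ‖x‖ = 37.2065
with δb = [0.0008 0.0026 0.0014], A·Δx = δb → ‖Δx‖ = 0.0569
realised ‖Δx‖/‖x‖ = 0.0015
so the bound overstates the realised error by a factor of ≈ 73.1727 (computed from the unrounded values)

0.0015
0.1119


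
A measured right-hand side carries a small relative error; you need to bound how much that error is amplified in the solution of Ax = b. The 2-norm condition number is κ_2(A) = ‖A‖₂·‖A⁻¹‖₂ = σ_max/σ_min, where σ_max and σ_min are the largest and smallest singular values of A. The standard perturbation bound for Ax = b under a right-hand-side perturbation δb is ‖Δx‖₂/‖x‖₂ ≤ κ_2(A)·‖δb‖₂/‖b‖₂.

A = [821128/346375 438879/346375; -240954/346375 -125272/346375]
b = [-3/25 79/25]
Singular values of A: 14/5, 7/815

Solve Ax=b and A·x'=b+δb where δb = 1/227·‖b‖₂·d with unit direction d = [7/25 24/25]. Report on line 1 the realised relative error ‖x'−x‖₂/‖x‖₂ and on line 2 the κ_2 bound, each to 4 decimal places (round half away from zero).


0.0046
1.4361

σ_max = 14/5, σ_min = 7/815
condition number: (14/5) ÷ (7/815) = 326.0000
κ_2(A)·‖δb‖/‖b‖ = 1.4361
solve Ax = b  →  x = [-164.6849 308.0252]
‖b‖ = 3.1623, ‖x‖ = 349.2859
Δx = A⁻¹·δb where δb = 1/227·3.1623·d; ‖Δx‖ = 1.6219
realised ‖Δx‖/‖x‖ = 0.0046
tightness: 0.0046 against a bound of 1.4361 (unrounded ratio ≈ 0.0032)


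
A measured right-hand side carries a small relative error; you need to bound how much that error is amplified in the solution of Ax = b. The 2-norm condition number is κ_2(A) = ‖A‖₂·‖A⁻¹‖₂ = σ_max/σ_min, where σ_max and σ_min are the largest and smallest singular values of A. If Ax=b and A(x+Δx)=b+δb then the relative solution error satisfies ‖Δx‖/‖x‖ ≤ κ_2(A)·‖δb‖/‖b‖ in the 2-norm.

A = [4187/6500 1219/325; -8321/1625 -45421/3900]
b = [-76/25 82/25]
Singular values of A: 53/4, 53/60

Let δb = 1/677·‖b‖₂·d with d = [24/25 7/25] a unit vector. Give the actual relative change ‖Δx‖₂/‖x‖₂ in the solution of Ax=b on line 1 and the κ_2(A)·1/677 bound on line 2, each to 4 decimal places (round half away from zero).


0.0033
0.0222

from the listed singular values, σ₁ = 53/4, σ_n = 53/60
κ_2(A) = (53/4) / (53/60) = 15.0000
worst-case relative error ≤ 15.0000 × 1/677 = 0.0222
solve Ax = b  →  x = [1.9739 -1.1495]
‖b‖ = 4.4721, ‖x‖ = 2.2842
re-solving with b+δb shifts x by Δx of norm 0.0075
realised ‖Δx‖/‖x‖ = 0.0033
tightness: 0.0033 against a bound of 0.0222 (unrounded ratio ≈ 0.1478)


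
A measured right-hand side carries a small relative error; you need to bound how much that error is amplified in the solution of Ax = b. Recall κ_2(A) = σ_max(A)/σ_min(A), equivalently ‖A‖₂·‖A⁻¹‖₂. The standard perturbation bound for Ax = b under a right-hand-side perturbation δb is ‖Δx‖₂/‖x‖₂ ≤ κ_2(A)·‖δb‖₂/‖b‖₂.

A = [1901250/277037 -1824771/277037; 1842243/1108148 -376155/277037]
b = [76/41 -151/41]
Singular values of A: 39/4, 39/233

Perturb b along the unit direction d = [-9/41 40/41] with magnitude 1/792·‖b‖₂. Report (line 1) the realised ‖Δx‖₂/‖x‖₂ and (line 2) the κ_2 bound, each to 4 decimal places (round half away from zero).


σ_max = 39/4, σ_min = 39/233
κ = σ_max/σ_min = (39/4)/(39/233) = 58.2500
worst-case relative error ≤ 58.2500 × 1/792 = 0.0735
solve Ax = b  →  x = [-16.4067 -17.3758]
‖b‖₂ = 4.1231 and ‖x‖₂ = 23.8977
re-solving with b+δb shifts x by Δx of norm 0.0311
relative error = 0.0013
so the bound overstates the realised error by a factor of ≈ 56.5113 (computed from the unrounded values)

0.0013
0.0735


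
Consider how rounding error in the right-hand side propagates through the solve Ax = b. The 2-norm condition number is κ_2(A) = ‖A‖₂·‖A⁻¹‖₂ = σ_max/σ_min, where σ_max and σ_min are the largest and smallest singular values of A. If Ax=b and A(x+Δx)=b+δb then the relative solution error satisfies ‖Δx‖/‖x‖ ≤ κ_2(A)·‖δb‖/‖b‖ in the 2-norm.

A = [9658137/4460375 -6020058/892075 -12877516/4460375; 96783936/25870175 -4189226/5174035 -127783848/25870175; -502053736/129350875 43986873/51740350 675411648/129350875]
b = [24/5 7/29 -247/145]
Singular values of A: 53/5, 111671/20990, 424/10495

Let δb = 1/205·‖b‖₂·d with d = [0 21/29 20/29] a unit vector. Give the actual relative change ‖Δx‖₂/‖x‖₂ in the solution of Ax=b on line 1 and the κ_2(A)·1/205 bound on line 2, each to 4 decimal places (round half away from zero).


0.0249
1.2799

largest singular value 53/5, smallest 424/10495
κ = σ_max/σ_min = (53/5)/(424/10495) = 262.3750
worst-case relative error ≤ 262.3750 × 1/205 = 1.2799
solve Ax = b  →  x = [-19.7613 -0.6751 -14.9055]
‖b‖₂ = 5.0990 and ‖x‖₂ = 24.7617
with δb = [0.0000 0.0180 0.0172], A·Δx = δb → ‖Δx‖ = 0.6157
relative error = 0.0249
tightness: 0.0249 against a bound of 1.2799 (unrounded ratio ≈ 0.0194)


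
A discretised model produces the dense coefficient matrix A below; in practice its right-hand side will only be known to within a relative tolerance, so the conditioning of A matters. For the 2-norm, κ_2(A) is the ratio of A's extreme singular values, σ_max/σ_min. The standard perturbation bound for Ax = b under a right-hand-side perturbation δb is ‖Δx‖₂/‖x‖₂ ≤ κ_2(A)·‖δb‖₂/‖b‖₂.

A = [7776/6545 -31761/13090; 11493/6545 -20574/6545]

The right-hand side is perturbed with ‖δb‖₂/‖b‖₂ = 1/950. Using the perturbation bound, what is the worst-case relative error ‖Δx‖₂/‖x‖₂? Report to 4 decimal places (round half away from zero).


0.0405

form AᵀA = [7702209/1713481 -14397750/1713481; -14397750/1713481 108076761/6853924] with trace 480573/23716 and determinant 6561/23716
λ_max, λ_min = (480573/23716 ± √230328005625/562448656)/2 = 81/4, 81/5929
κ = σ_max/σ_min = (9/2)/(9/77) = 38.5000
worst-case relative error ≤ 38.5000 × 1/950 = 0.0405


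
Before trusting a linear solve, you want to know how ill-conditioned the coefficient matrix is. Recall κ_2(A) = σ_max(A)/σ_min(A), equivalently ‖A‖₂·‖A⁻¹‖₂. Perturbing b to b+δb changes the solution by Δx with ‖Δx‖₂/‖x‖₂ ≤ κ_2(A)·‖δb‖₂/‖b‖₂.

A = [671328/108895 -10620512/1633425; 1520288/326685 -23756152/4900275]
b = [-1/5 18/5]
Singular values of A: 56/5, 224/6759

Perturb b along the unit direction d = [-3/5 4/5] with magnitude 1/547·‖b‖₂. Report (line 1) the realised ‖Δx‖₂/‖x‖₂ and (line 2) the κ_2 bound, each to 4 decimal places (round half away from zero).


largest singular value 56/5, smallest 224/6759
κ_2(A) = (56/5) / (224/6759) = 337.9500
κ_2(A)·‖δb‖/‖b‖ = 0.6178
solve Ax = b  →  x = [65.6738 62.2999]
‖b‖ = 3.6056, ‖x‖ = 90.5225
re-solving with b+δb shifts x by Δx of norm 0.1989
relative error = 0.0022
tightness: 0.0022 against a bound of 0.6178 (unrounded ratio ≈ 0.0036)

0.0022
0.6178


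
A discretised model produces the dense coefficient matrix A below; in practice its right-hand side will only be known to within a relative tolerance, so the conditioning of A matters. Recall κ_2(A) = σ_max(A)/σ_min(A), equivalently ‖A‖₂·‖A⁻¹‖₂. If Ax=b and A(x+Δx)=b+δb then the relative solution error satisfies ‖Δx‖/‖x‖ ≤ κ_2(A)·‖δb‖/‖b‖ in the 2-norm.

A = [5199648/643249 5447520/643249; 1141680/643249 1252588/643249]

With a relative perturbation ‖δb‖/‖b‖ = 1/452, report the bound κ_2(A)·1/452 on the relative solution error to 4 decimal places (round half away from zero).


0.4488

M = AᵀA = [16858877184/246144721 17700916800/246144721; 17700916800/246144721 18586823824/246144721]. tr(M)=42147088/292681, det(M)=147456/292681
λ_max, λ_min = (42147088/292681 ± √1776204396601600/85662167761)/2 = 144, 1024/292681
σ_max=√144=12, σ_min=√(1024/292681)=(32/541) → κ = 202.8750
perturbation bound = 202.8750·1/452 = 0.4488


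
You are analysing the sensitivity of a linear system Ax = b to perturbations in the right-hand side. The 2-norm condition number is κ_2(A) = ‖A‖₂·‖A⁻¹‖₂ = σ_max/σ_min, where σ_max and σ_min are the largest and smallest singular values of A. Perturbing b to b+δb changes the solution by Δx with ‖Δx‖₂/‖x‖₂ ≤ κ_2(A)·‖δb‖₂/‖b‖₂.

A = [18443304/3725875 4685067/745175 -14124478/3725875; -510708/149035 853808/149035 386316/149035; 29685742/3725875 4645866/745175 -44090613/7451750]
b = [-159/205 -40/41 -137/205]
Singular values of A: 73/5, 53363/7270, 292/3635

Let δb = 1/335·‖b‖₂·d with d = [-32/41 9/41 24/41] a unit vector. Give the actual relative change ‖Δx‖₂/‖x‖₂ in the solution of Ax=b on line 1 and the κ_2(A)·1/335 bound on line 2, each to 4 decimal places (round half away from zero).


0.3446
0.5425

σ_max = 73/5, σ_min = 292/3635
condition number: (73/5) ÷ (292/3635) = 181.7500
κ_2(A)·‖δb‖/‖b‖ = 0.5425
solve Ax = b  →  x = [0.0216 -0.1501 -0.0162]
‖b‖ = 1.4142, ‖x‖ = 0.1525
Δx = A⁻¹·δb where δb = 1/335·1.4142·d; ‖Δx‖ = 0.0526
realised ‖Δx‖/‖x‖ = 0.3446
so the bound overstates the realised error by a factor of ≈ 1.5742 (computed from the unrounded values)


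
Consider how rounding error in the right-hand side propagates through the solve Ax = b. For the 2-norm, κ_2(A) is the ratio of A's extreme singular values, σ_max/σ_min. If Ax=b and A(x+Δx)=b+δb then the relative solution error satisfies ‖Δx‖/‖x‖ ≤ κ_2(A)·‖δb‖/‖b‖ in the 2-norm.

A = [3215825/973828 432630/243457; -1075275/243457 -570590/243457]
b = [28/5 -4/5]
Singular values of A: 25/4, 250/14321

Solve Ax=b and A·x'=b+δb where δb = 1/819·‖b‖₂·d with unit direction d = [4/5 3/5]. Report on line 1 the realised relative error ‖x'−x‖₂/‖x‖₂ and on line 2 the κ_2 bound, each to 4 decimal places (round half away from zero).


from the listed singular values, σ₁ = 25/4, σ_n = 250/14321
condition number: (25/4) ÷ (250/14321) = 358.0250
perturbation bound = 358.0250·1/819 = 0.4371
solve Ax = b  →  x = [-107.2640 202.4800]
‖b‖ = 5.6569, ‖x‖ = 229.1369
δb = ε·‖b‖·d = [0.0055 0.0041]; solving A·Δx = δb gives ‖Δx‖ = 0.3957
relative error = 0.0017
tightness: 0.0017 against a bound of 0.4371 (unrounded ratio ≈ 0.0040)

0.0017
0.4371


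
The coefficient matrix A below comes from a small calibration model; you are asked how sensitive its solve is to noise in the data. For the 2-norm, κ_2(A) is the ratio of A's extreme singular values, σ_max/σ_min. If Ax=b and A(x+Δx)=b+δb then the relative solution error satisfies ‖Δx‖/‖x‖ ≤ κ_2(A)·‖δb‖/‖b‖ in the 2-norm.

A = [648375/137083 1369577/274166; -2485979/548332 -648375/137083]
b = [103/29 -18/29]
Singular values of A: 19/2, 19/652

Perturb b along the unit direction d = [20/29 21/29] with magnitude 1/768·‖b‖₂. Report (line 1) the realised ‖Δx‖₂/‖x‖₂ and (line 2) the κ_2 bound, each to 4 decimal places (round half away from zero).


0.0023
0.4245

from the listed singular values, σ₁ = 19/2, σ_n = 19/652
condition number: (19/2) ÷ (19/652) = 326.0000
perturbation bound = 326.0000·1/768 = 0.4245
solve Ax = b  →  x = [-49.4809 47.5608]
‖b‖ = 3.6056, ‖x‖ = 68.6323
re-solving with b+δb shifts x by Δx of norm 0.1611
realised ‖Δx‖/‖x‖ = 0.0023
so the bound overstates the realised error by a factor of ≈ 180.8342 (computed from the unrounded values)


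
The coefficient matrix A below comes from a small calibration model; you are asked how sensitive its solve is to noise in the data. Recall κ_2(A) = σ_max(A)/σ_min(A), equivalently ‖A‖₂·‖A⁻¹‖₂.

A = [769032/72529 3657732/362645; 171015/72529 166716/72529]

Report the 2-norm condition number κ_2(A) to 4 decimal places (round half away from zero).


381.2500

AᵀA = [369218529/3129361 1758160404/15646805; 1758160404/15646805 8372313504/78234025]; tr = 20930769/93025, det = 1296/3721
eigenvalues of AᵀA: λ = (tr ± √(tr²−4·det))/2 = 225, 144/93025
so κ_2 = √(225 / (144/93025)) = 381.2500


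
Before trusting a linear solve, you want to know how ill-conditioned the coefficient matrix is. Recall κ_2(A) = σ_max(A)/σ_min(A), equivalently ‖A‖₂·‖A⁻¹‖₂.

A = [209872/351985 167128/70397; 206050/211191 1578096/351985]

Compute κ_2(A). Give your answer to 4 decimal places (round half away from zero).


75.7500

form AᵀA = [5044399204/3858273225 496416544/85739405; 496416544/85739405 11033498944/428697025] with trace 2482948/91809 and determinant 7311616/57380625
solving λ² − 2482948/91809·λ + 7311616/57380625 = 0 gives λ = 676/25, 10816/2295225
so κ_2 = √((676/25) / (10816/2295225)) = 75.7500
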